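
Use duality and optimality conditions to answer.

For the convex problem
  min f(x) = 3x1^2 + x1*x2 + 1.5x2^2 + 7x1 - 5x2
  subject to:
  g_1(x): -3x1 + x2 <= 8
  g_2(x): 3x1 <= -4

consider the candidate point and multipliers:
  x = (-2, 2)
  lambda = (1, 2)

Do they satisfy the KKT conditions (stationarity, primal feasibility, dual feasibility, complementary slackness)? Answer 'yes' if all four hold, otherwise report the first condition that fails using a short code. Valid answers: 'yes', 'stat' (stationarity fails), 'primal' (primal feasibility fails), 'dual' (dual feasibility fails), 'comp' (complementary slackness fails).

Gradient of f: grad f(x) = Q x + c = (-3, -1)
Constraint values g_i(x) = a_i^T x - b_i:
  g_1((-2, 2)) = 0
  g_2((-2, 2)) = -2
Stationarity residual: grad f(x) + sum_i lambda_i a_i = (0, 0)
  -> stationarity OK
Primal feasibility (all g_i <= 0): OK
Dual feasibility (all lambda_i >= 0): OK
Complementary slackness (lambda_i * g_i(x) = 0 for all i): FAILS

Verdict: the first failing condition is complementary_slackness -> comp.

comp


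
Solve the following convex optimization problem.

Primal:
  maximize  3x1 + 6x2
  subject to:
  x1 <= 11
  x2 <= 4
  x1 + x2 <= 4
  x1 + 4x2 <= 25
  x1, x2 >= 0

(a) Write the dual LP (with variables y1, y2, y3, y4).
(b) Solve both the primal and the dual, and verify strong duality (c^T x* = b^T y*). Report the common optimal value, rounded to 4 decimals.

The standard primal-dual pair for 'max c^T x s.t. A x <= b, x >= 0' is:
  Dual:  min b^T y  s.t.  A^T y >= c,  y >= 0.

So the dual LP is:
  minimize  11y1 + 4y2 + 4y3 + 25y4
  subject to:
    y1 + y3 + y4 >= 3
    y2 + y3 + 4y4 >= 6
    y1, y2, y3, y4 >= 0

Solving the primal: x* = (0, 4).
  primal value c^T x* = 24.
Solving the dual: y* = (0, 3, 3, 0).
  dual value b^T y* = 24.
Strong duality: c^T x* = b^T y*. Confirmed.

24


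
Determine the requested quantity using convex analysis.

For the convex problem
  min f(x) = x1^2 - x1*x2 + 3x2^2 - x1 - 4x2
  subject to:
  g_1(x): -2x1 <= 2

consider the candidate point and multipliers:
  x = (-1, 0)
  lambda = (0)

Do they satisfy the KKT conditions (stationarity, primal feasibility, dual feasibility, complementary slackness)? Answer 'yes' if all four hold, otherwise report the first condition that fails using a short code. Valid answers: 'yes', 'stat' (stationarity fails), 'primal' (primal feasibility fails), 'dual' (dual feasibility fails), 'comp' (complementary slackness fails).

Gradient of f: grad f(x) = Q x + c = (-3, -3)
Constraint values g_i(x) = a_i^T x - b_i:
  g_1((-1, 0)) = 0
Stationarity residual: grad f(x) + sum_i lambda_i a_i = (-3, -3)
  -> stationarity FAILS
Primal feasibility (all g_i <= 0): OK
Dual feasibility (all lambda_i >= 0): OK
Complementary slackness (lambda_i * g_i(x) = 0 for all i): OK

Verdict: the first failing condition is stationarity -> stat.

stat


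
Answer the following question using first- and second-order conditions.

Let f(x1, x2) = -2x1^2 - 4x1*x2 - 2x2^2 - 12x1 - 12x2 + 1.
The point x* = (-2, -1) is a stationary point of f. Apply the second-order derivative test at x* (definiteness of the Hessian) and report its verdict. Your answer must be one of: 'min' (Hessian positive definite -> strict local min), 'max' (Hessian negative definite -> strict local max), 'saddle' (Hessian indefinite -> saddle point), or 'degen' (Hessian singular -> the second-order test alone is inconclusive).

Compute the Hessian H = grad^2 f:
  H = [[-4, -4], [-4, -4]]
Verify stationarity: grad f(x*) = H x* + g = (0, 0).
Eigenvalues of H: -8, 0.
H has a zero eigenvalue (singular; negative semidefinite but not definite), so H is neither positive definite, negative definite, nor indefinite. The second-order test alone is inconclusive -> degen.
(Indeed, f is constant along the null direction of H through x*, so x* is not a strict local extremum.)

degen


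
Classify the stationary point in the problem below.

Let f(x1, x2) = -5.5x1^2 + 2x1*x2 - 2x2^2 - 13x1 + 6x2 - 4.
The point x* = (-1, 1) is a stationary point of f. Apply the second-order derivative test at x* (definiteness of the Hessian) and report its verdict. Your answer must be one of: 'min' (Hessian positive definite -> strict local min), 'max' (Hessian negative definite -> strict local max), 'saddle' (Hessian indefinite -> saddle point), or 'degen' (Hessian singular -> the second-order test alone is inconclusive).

Compute the Hessian H = grad^2 f:
  H = [[-11, 2], [2, -4]]
Verify stationarity: grad f(x*) = H x* + g = (0, 0).
Eigenvalues of H: -11.5311, -3.4689.
Both eigenvalues < 0, so H is negative definite -> x* is a strict local max.

max


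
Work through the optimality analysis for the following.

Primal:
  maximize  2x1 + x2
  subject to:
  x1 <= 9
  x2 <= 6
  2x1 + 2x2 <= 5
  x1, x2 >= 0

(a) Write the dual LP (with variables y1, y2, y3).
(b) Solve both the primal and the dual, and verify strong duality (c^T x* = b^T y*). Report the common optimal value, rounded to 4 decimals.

The standard primal-dual pair for 'max c^T x s.t. A x <= b, x >= 0' is:
  Dual:  min b^T y  s.t.  A^T y >= c,  y >= 0.

So the dual LP is:
  minimize  9y1 + 6y2 + 5y3
  subject to:
    y1 + 2y3 >= 2
    y2 + 2y3 >= 1
    y1, y2, y3 >= 0

Solving the primal: x* = (2.5, 0).
  primal value c^T x* = 5.
Solving the dual: y* = (0, 0, 1).
  dual value b^T y* = 5.
Strong duality: c^T x* = b^T y*. Confirmed.

5


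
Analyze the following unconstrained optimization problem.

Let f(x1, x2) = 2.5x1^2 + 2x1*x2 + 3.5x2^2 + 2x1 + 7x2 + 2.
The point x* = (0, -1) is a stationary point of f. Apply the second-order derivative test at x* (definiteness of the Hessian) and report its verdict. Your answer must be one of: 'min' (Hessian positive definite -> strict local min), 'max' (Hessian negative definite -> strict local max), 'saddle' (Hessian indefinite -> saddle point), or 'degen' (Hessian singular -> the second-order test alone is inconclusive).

Compute the Hessian H = grad^2 f:
  H = [[5, 2], [2, 7]]
Verify stationarity: grad f(x*) = H x* + g = (0, 0).
Eigenvalues of H: 3.7639, 8.2361.
Both eigenvalues > 0, so H is positive definite -> x* is a strict local min.

min


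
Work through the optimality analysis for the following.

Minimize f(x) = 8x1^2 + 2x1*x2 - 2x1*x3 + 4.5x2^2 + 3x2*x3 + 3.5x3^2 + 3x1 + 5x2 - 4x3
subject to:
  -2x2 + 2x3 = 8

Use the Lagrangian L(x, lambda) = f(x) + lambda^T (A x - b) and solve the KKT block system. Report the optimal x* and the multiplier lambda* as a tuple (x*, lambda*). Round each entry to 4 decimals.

Form the Lagrangian:
  L(x, lambda) = (1/2) x^T Q x + c^T x + lambda^T (A x - b)
Stationarity (grad_x L = 0): Q x + c + A^T lambda = 0.
Primal feasibility: A x = b.

This gives the KKT block system:
  [ Q   A^T ] [ x     ]   [-c ]
  [ A    0  ] [ lambda ] = [ b ]

Solving the linear system:
  x*      = (0.3125, -1.8636, 2.1364)
  lambda* = (-2.3693)
  f(x*)   = 1.0142

x* = (0.3125, -1.8636, 2.1364), lambda* = (-2.3693)


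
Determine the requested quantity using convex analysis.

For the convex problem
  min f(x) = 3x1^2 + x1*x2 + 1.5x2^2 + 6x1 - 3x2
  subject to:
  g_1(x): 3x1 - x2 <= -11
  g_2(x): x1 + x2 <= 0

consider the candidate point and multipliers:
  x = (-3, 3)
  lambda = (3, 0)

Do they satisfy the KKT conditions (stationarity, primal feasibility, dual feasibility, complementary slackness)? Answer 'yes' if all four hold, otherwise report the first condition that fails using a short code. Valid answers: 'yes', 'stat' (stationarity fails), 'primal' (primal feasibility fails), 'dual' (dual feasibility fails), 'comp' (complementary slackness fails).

Gradient of f: grad f(x) = Q x + c = (-9, 3)
Constraint values g_i(x) = a_i^T x - b_i:
  g_1((-3, 3)) = -1
  g_2((-3, 3)) = 0
Stationarity residual: grad f(x) + sum_i lambda_i a_i = (0, 0)
  -> stationarity OK
Primal feasibility (all g_i <= 0): OK
Dual feasibility (all lambda_i >= 0): OK
Complementary slackness (lambda_i * g_i(x) = 0 for all i): FAILS

Verdict: the first failing condition is complementary_slackness -> comp.

comp


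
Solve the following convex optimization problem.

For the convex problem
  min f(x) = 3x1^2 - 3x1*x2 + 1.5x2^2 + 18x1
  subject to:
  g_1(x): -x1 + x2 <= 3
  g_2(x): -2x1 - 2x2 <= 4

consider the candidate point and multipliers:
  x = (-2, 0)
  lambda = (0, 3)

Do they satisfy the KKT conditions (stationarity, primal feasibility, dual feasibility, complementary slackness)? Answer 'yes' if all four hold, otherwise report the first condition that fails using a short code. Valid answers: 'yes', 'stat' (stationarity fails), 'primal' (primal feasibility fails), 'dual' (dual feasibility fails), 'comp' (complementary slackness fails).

Gradient of f: grad f(x) = Q x + c = (6, 6)
Constraint values g_i(x) = a_i^T x - b_i:
  g_1((-2, 0)) = -1
  g_2((-2, 0)) = 0
Stationarity residual: grad f(x) + sum_i lambda_i a_i = (0, 0)
  -> stationarity OK
Primal feasibility (all g_i <= 0): OK
Dual feasibility (all lambda_i >= 0): OK
Complementary slackness (lambda_i * g_i(x) = 0 for all i): OK

Verdict: yes, KKT holds.

yes


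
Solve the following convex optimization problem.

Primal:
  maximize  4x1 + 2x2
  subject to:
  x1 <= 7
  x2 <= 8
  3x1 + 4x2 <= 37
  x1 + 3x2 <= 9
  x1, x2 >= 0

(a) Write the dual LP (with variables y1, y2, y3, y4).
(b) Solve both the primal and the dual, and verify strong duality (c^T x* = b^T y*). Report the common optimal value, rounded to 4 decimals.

The standard primal-dual pair for 'max c^T x s.t. A x <= b, x >= 0' is:
  Dual:  min b^T y  s.t.  A^T y >= c,  y >= 0.

So the dual LP is:
  minimize  7y1 + 8y2 + 37y3 + 9y4
  subject to:
    y1 + 3y3 + y4 >= 4
    y2 + 4y3 + 3y4 >= 2
    y1, y2, y3, y4 >= 0

Solving the primal: x* = (7, 0.6667).
  primal value c^T x* = 29.3333.
Solving the dual: y* = (3.3333, 0, 0, 0.6667).
  dual value b^T y* = 29.3333.
Strong duality: c^T x* = b^T y*. Confirmed.

29.3333


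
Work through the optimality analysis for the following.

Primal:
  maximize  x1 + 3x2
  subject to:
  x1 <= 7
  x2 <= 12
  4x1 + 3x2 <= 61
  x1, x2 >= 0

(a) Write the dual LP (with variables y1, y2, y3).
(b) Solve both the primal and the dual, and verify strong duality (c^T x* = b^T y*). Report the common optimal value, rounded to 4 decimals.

The standard primal-dual pair for 'max c^T x s.t. A x <= b, x >= 0' is:
  Dual:  min b^T y  s.t.  A^T y >= c,  y >= 0.

So the dual LP is:
  minimize  7y1 + 12y2 + 61y3
  subject to:
    y1 + 4y3 >= 1
    y2 + 3y3 >= 3
    y1, y2, y3 >= 0

Solving the primal: x* = (6.25, 12).
  primal value c^T x* = 42.25.
Solving the dual: y* = (0, 2.25, 0.25).
  dual value b^T y* = 42.25.
Strong duality: c^T x* = b^T y*. Confirmed.

42.25


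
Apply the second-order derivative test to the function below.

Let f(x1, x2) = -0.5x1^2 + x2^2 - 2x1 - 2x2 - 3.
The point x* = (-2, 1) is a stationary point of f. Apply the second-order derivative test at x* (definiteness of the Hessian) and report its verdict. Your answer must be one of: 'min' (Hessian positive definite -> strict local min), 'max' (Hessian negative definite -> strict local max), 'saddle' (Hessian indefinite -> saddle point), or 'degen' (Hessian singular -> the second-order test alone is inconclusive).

Compute the Hessian H = grad^2 f:
  H = [[-1, 0], [0, 2]]
Verify stationarity: grad f(x*) = H x* + g = (0, 0).
Eigenvalues of H: -1, 2.
Eigenvalues have mixed signs, so H is indefinite -> x* is a saddle point.

saddle


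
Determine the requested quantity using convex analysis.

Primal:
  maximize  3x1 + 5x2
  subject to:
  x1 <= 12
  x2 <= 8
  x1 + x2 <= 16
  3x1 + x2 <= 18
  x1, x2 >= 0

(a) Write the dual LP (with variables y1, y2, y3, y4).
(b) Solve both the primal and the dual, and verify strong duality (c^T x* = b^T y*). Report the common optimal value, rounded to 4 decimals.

The standard primal-dual pair for 'max c^T x s.t. A x <= b, x >= 0' is:
  Dual:  min b^T y  s.t.  A^T y >= c,  y >= 0.

So the dual LP is:
  minimize  12y1 + 8y2 + 16y3 + 18y4
  subject to:
    y1 + y3 + 3y4 >= 3
    y2 + y3 + y4 >= 5
    y1, y2, y3, y4 >= 0

Solving the primal: x* = (3.3333, 8).
  primal value c^T x* = 50.
Solving the dual: y* = (0, 4, 0, 1).
  dual value b^T y* = 50.
Strong duality: c^T x* = b^T y*. Confirmed.

50


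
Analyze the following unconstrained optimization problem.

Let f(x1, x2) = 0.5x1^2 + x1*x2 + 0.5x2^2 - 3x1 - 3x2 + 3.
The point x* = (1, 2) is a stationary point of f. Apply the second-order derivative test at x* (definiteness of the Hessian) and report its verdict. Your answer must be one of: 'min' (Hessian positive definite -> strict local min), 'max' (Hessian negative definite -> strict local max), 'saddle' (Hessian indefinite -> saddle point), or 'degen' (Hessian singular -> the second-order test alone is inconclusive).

Compute the Hessian H = grad^2 f:
  H = [[1, 1], [1, 1]]
Verify stationarity: grad f(x*) = H x* + g = (0, 0).
Eigenvalues of H: 0, 2.
H has a zero eigenvalue (singular; positive semidefinite but not definite), so H is neither positive definite, negative definite, nor indefinite. The second-order test alone is inconclusive -> degen.
(Indeed, f is constant along the null direction of H through x*, so x* is not a strict local extremum.)

degen


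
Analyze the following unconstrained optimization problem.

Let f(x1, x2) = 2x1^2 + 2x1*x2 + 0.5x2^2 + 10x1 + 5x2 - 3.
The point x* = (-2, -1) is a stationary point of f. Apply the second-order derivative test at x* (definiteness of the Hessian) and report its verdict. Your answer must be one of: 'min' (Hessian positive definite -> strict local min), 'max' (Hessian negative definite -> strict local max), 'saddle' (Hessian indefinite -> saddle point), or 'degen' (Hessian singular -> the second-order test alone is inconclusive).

Compute the Hessian H = grad^2 f:
  H = [[4, 2], [2, 1]]
Verify stationarity: grad f(x*) = H x* + g = (0, 0).
Eigenvalues of H: 0, 5.
H has a zero eigenvalue (singular; positive semidefinite but not definite), so H is neither positive definite, negative definite, nor indefinite. The second-order test alone is inconclusive -> degen.
(Indeed, f is constant along the null direction of H through x*, so x* is not a strict local extremum.)

degen


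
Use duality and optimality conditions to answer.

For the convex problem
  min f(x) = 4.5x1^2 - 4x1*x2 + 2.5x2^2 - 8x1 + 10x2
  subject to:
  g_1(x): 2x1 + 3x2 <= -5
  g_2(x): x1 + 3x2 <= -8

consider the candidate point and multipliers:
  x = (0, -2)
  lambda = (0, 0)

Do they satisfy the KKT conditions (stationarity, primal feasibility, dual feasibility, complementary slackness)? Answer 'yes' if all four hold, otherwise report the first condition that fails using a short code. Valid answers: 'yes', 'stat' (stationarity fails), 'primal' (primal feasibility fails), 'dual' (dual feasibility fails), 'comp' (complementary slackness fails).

Gradient of f: grad f(x) = Q x + c = (0, 0)
Constraint values g_i(x) = a_i^T x - b_i:
  g_1((0, -2)) = -1
  g_2((0, -2)) = 2
Stationarity residual: grad f(x) + sum_i lambda_i a_i = (0, 0)
  -> stationarity OK
Primal feasibility (all g_i <= 0): FAILS
Dual feasibility (all lambda_i >= 0): OK
Complementary slackness (lambda_i * g_i(x) = 0 for all i): OK

Verdict: the first failing condition is primal_feasibility -> primal.

primal


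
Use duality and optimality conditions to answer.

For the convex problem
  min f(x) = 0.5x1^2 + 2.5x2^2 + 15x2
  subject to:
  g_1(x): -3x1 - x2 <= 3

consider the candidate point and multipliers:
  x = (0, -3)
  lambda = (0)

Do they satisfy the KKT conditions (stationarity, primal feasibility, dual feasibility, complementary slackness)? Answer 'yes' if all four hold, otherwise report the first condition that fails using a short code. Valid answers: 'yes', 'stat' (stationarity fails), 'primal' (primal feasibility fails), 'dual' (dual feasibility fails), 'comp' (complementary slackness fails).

Gradient of f: grad f(x) = Q x + c = (0, 0)
Constraint values g_i(x) = a_i^T x - b_i:
  g_1((0, -3)) = 0
Stationarity residual: grad f(x) + sum_i lambda_i a_i = (0, 0)
  -> stationarity OK
Primal feasibility (all g_i <= 0): OK
Dual feasibility (all lambda_i >= 0): OK
Complementary slackness (lambda_i * g_i(x) = 0 for all i): OK

Verdict: yes, KKT holds.

yes


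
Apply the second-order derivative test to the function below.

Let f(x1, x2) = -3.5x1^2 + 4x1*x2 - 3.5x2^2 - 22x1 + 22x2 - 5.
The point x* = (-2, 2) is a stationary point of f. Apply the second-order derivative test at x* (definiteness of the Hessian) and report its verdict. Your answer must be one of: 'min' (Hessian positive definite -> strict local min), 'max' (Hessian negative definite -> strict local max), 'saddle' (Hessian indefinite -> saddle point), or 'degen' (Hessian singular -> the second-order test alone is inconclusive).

Compute the Hessian H = grad^2 f:
  H = [[-7, 4], [4, -7]]
Verify stationarity: grad f(x*) = H x* + g = (0, 0).
Eigenvalues of H: -11, -3.
Both eigenvalues < 0, so H is negative definite -> x* is a strict local max.

max


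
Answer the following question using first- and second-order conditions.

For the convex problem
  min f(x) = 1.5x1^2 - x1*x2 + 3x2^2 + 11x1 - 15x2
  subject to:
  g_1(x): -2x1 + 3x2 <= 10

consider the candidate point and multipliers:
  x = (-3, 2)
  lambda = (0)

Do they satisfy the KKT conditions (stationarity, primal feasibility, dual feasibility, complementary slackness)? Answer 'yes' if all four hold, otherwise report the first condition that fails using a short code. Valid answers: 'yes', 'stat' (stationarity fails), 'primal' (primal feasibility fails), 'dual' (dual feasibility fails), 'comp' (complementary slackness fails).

Gradient of f: grad f(x) = Q x + c = (0, 0)
Constraint values g_i(x) = a_i^T x - b_i:
  g_1((-3, 2)) = 2
Stationarity residual: grad f(x) + sum_i lambda_i a_i = (0, 0)
  -> stationarity OK
Primal feasibility (all g_i <= 0): FAILS
Dual feasibility (all lambda_i >= 0): OK
Complementary slackness (lambda_i * g_i(x) = 0 for all i): OK

Verdict: the first failing condition is primal_feasibility -> primal.

primal


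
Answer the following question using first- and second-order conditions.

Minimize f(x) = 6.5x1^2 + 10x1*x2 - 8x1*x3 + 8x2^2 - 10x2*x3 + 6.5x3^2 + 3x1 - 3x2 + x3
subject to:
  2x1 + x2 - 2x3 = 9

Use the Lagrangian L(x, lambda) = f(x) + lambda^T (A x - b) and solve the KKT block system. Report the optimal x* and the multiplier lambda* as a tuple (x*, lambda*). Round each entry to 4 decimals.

Form the Lagrangian:
  L(x, lambda) = (1/2) x^T Q x + c^T x + lambda^T (A x - b)
Stationarity (grad_x L = 0): Q x + c + A^T lambda = 0.
Primal feasibility: A x = b.

This gives the KKT block system:
  [ Q   A^T ] [ x     ]   [-c ]
  [ A    0  ] [ lambda ] = [ b ]

Solving the linear system:
  x*      = (2.3681, -2.0725, -3.1681)
  lambda* = (-19.2029)
  f(x*)   = 91.4899

x* = (2.3681, -2.0725, -3.1681), lambda* = (-19.2029)


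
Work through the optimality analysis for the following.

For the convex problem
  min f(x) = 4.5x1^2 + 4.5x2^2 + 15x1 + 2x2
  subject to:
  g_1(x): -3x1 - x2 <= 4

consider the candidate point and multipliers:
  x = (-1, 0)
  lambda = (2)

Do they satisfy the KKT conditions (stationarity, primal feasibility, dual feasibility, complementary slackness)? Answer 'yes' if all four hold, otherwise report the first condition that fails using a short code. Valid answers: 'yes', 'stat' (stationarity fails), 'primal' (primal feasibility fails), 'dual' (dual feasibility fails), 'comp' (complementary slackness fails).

Gradient of f: grad f(x) = Q x + c = (6, 2)
Constraint values g_i(x) = a_i^T x - b_i:
  g_1((-1, 0)) = -1
Stationarity residual: grad f(x) + sum_i lambda_i a_i = (0, 0)
  -> stationarity OK
Primal feasibility (all g_i <= 0): OK
Dual feasibility (all lambda_i >= 0): OK
Complementary slackness (lambda_i * g_i(x) = 0 for all i): FAILS

Verdict: the first failing condition is complementary_slackness -> comp.

comp


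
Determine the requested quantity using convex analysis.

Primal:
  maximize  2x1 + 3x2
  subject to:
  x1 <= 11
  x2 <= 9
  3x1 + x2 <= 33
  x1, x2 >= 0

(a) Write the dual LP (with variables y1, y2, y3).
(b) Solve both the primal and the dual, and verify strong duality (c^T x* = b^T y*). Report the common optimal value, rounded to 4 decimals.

The standard primal-dual pair for 'max c^T x s.t. A x <= b, x >= 0' is:
  Dual:  min b^T y  s.t.  A^T y >= c,  y >= 0.

So the dual LP is:
  minimize  11y1 + 9y2 + 33y3
  subject to:
    y1 + 3y3 >= 2
    y2 + y3 >= 3
    y1, y2, y3 >= 0

Solving the primal: x* = (8, 9).
  primal value c^T x* = 43.
Solving the dual: y* = (0, 2.3333, 0.6667).
  dual value b^T y* = 43.
Strong duality: c^T x* = b^T y*. Confirmed.

43


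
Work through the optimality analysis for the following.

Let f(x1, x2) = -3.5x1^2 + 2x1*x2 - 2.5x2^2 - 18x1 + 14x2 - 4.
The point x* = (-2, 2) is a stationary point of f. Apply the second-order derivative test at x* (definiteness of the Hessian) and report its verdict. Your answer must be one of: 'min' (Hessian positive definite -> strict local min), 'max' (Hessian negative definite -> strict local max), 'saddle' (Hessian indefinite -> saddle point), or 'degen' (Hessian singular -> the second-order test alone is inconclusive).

Compute the Hessian H = grad^2 f:
  H = [[-7, 2], [2, -5]]
Verify stationarity: grad f(x*) = H x* + g = (0, 0).
Eigenvalues of H: -8.2361, -3.7639.
Both eigenvalues < 0, so H is negative definite -> x* is a strict local max.

max


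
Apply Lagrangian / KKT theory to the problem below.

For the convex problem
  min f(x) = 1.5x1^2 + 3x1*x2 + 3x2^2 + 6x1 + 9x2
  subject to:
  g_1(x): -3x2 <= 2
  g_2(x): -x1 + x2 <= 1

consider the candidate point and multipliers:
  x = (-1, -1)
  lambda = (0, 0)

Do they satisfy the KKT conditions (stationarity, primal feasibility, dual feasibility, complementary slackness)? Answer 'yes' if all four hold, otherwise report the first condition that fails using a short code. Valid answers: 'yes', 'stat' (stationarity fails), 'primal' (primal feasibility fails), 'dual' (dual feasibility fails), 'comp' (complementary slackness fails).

Gradient of f: grad f(x) = Q x + c = (0, 0)
Constraint values g_i(x) = a_i^T x - b_i:
  g_1((-1, -1)) = 1
  g_2((-1, -1)) = -1
Stationarity residual: grad f(x) + sum_i lambda_i a_i = (0, 0)
  -> stationarity OK
Primal feasibility (all g_i <= 0): FAILS
Dual feasibility (all lambda_i >= 0): OK
Complementary slackness (lambda_i * g_i(x) = 0 for all i): OK

Verdict: the first failing condition is primal_feasibility -> primal.

primal


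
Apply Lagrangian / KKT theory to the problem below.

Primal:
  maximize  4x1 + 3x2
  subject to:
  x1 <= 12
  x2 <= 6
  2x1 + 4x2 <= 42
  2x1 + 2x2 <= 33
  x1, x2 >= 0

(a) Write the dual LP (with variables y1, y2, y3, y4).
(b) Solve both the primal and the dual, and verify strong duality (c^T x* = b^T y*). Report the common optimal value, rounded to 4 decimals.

The standard primal-dual pair for 'max c^T x s.t. A x <= b, x >= 0' is:
  Dual:  min b^T y  s.t.  A^T y >= c,  y >= 0.

So the dual LP is:
  minimize  12y1 + 6y2 + 42y3 + 33y4
  subject to:
    y1 + 2y3 + 2y4 >= 4
    y2 + 4y3 + 2y4 >= 3
    y1, y2, y3, y4 >= 0

Solving the primal: x* = (12, 4.5).
  primal value c^T x* = 61.5.
Solving the dual: y* = (1, 0, 0, 1.5).
  dual value b^T y* = 61.5.
Strong duality: c^T x* = b^T y*. Confirmed.

61.5


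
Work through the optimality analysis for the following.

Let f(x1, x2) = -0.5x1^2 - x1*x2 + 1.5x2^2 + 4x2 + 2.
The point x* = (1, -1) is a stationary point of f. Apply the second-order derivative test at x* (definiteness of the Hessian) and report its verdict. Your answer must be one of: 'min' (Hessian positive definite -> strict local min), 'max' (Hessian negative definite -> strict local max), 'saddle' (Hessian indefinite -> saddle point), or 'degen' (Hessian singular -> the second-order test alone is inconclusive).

Compute the Hessian H = grad^2 f:
  H = [[-1, -1], [-1, 3]]
Verify stationarity: grad f(x*) = H x* + g = (0, 0).
Eigenvalues of H: -1.2361, 3.2361.
Eigenvalues have mixed signs, so H is indefinite -> x* is a saddle point.

saddle


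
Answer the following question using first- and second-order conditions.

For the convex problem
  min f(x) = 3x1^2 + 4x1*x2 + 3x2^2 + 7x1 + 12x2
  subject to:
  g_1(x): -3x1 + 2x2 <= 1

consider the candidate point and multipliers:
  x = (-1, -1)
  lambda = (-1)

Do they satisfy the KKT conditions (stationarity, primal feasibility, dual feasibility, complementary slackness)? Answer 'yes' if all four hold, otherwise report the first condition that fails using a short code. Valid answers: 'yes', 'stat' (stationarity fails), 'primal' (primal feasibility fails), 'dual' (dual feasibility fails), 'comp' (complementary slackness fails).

Gradient of f: grad f(x) = Q x + c = (-3, 2)
Constraint values g_i(x) = a_i^T x - b_i:
  g_1((-1, -1)) = 0
Stationarity residual: grad f(x) + sum_i lambda_i a_i = (0, 0)
  -> stationarity OK
Primal feasibility (all g_i <= 0): OK
Dual feasibility (all lambda_i >= 0): FAILS
Complementary slackness (lambda_i * g_i(x) = 0 for all i): OK

Verdict: the first failing condition is dual_feasibility -> dual.

dual


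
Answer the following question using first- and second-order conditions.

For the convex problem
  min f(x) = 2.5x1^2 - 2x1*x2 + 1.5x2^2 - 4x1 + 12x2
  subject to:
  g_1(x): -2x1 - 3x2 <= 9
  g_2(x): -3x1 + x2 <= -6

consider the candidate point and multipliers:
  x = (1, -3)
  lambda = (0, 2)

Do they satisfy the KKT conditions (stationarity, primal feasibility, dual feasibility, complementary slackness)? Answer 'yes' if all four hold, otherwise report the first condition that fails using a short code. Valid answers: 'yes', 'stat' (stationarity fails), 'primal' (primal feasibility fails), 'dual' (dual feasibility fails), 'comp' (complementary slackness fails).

Gradient of f: grad f(x) = Q x + c = (7, 1)
Constraint values g_i(x) = a_i^T x - b_i:
  g_1((1, -3)) = -2
  g_2((1, -3)) = 0
Stationarity residual: grad f(x) + sum_i lambda_i a_i = (1, 3)
  -> stationarity FAILS
Primal feasibility (all g_i <= 0): OK
Dual feasibility (all lambda_i >= 0): OK
Complementary slackness (lambda_i * g_i(x) = 0 for all i): OK

Verdict: the first failing condition is stationarity -> stat.

stat


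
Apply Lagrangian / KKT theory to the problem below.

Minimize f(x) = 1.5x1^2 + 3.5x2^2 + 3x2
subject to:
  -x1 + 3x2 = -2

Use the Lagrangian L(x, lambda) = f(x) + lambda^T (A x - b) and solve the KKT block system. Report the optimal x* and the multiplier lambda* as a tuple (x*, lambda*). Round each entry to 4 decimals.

Form the Lagrangian:
  L(x, lambda) = (1/2) x^T Q x + c^T x + lambda^T (A x - b)
Stationarity (grad_x L = 0): Q x + c + A^T lambda = 0.
Primal feasibility: A x = b.

This gives the KKT block system:
  [ Q   A^T ] [ x     ]   [-c ]
  [ A    0  ] [ lambda ] = [ b ]

Solving the linear system:
  x*      = (0.1471, -0.6176)
  lambda* = (0.4412)
  f(x*)   = -0.4853

x* = (0.1471, -0.6176), lambda* = (0.4412)


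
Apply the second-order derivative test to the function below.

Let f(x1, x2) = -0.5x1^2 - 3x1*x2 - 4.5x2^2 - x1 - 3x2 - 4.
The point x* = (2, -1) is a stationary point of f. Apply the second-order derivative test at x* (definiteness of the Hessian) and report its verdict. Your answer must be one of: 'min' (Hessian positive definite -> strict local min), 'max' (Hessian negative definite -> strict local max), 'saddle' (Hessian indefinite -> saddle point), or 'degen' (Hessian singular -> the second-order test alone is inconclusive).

Compute the Hessian H = grad^2 f:
  H = [[-1, -3], [-3, -9]]
Verify stationarity: grad f(x*) = H x* + g = (0, 0).
Eigenvalues of H: -10, 0.
H has a zero eigenvalue (singular; negative semidefinite but not definite), so H is neither positive definite, negative definite, nor indefinite. The second-order test alone is inconclusive -> degen.
(Indeed, f is constant along the null direction of H through x*, so x* is not a strict local extremum.)

degen


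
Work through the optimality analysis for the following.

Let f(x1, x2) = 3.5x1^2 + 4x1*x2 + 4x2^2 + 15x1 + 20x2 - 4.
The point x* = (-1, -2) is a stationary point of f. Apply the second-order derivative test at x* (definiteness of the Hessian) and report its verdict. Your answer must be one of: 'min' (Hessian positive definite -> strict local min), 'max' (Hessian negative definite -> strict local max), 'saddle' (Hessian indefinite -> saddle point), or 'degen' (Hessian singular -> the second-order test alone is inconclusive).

Compute the Hessian H = grad^2 f:
  H = [[7, 4], [4, 8]]
Verify stationarity: grad f(x*) = H x* + g = (0, 0).
Eigenvalues of H: 3.4689, 11.5311.
Both eigenvalues > 0, so H is positive definite -> x* is a strict local min.

min


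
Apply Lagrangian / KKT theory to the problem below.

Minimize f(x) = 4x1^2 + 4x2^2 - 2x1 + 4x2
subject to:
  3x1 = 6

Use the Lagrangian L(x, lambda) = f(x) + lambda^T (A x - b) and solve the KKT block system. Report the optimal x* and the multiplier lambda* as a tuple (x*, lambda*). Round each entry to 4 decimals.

Form the Lagrangian:
  L(x, lambda) = (1/2) x^T Q x + c^T x + lambda^T (A x - b)
Stationarity (grad_x L = 0): Q x + c + A^T lambda = 0.
Primal feasibility: A x = b.

This gives the KKT block system:
  [ Q   A^T ] [ x     ]   [-c ]
  [ A    0  ] [ lambda ] = [ b ]

Solving the linear system:
  x*      = (2, -0.5)
  lambda* = (-4.6667)
  f(x*)   = 11

x* = (2, -0.5), lambda* = (-4.6667)


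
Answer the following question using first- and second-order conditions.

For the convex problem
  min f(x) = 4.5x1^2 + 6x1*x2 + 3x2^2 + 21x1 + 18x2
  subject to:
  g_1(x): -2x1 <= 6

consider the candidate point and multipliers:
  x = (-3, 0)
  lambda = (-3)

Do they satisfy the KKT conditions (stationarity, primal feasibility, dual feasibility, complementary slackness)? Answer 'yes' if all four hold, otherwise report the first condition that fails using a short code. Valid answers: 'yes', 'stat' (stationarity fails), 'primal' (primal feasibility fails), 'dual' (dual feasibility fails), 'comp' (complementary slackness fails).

Gradient of f: grad f(x) = Q x + c = (-6, 0)
Constraint values g_i(x) = a_i^T x - b_i:
  g_1((-3, 0)) = 0
Stationarity residual: grad f(x) + sum_i lambda_i a_i = (0, 0)
  -> stationarity OK
Primal feasibility (all g_i <= 0): OK
Dual feasibility (all lambda_i >= 0): FAILS
Complementary slackness (lambda_i * g_i(x) = 0 for all i): OK

Verdict: the first failing condition is dual_feasibility -> dual.

dual


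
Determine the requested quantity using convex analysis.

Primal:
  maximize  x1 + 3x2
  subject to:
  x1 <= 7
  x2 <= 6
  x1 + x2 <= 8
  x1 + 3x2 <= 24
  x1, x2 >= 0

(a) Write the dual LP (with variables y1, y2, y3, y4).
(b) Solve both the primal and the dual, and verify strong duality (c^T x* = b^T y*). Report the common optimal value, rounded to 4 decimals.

The standard primal-dual pair for 'max c^T x s.t. A x <= b, x >= 0' is:
  Dual:  min b^T y  s.t.  A^T y >= c,  y >= 0.

So the dual LP is:
  minimize  7y1 + 6y2 + 8y3 + 24y4
  subject to:
    y1 + y3 + y4 >= 1
    y2 + y3 + 3y4 >= 3
    y1, y2, y3, y4 >= 0

Solving the primal: x* = (2, 6).
  primal value c^T x* = 20.
Solving the dual: y* = (0, 2, 1, 0).
  dual value b^T y* = 20.
Strong duality: c^T x* = b^T y*. Confirmed.

20


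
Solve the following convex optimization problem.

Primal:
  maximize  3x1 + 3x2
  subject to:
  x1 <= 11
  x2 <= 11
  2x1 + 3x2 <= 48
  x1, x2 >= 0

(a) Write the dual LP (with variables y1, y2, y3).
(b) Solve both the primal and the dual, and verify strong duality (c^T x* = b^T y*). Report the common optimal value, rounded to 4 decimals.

The standard primal-dual pair for 'max c^T x s.t. A x <= b, x >= 0' is:
  Dual:  min b^T y  s.t.  A^T y >= c,  y >= 0.

So the dual LP is:
  minimize  11y1 + 11y2 + 48y3
  subject to:
    y1 + 2y3 >= 3
    y2 + 3y3 >= 3
    y1, y2, y3 >= 0

Solving the primal: x* = (11, 8.6667).
  primal value c^T x* = 59.
Solving the dual: y* = (1, 0, 1).
  dual value b^T y* = 59.
Strong duality: c^T x* = b^T y*. Confirmed.

59


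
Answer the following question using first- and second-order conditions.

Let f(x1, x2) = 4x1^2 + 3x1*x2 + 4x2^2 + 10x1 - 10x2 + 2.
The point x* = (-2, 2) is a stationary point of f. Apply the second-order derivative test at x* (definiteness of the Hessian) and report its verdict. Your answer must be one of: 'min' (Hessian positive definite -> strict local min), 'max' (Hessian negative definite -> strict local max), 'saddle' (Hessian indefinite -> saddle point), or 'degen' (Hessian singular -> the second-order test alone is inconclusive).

Compute the Hessian H = grad^2 f:
  H = [[8, 3], [3, 8]]
Verify stationarity: grad f(x*) = H x* + g = (0, 0).
Eigenvalues of H: 5, 11.
Both eigenvalues > 0, so H is positive definite -> x* is a strict local min.

min


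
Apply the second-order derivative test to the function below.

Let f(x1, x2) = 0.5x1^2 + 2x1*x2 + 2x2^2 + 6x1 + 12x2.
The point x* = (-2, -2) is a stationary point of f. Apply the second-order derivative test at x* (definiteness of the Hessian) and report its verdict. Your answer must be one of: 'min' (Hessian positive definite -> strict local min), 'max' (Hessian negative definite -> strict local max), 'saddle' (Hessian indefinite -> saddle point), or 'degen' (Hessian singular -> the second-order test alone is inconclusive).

Compute the Hessian H = grad^2 f:
  H = [[1, 2], [2, 4]]
Verify stationarity: grad f(x*) = H x* + g = (0, 0).
Eigenvalues of H: 0, 5.
H has a zero eigenvalue (singular; positive semidefinite but not definite), so H is neither positive definite, negative definite, nor indefinite. The second-order test alone is inconclusive -> degen.
(Indeed, f is constant along the null direction of H through x*, so x* is not a strict local extremum.)

degen


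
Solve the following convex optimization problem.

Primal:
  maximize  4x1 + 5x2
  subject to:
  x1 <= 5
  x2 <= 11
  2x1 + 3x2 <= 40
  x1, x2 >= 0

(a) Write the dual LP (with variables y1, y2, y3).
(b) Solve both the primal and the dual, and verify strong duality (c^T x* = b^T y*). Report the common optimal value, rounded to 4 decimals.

The standard primal-dual pair for 'max c^T x s.t. A x <= b, x >= 0' is:
  Dual:  min b^T y  s.t.  A^T y >= c,  y >= 0.

So the dual LP is:
  minimize  5y1 + 11y2 + 40y3
  subject to:
    y1 + 2y3 >= 4
    y2 + 3y3 >= 5
    y1, y2, y3 >= 0

Solving the primal: x* = (5, 10).
  primal value c^T x* = 70.
Solving the dual: y* = (0.6667, 0, 1.6667).
  dual value b^T y* = 70.
Strong duality: c^T x* = b^T y*. Confirmed.

70


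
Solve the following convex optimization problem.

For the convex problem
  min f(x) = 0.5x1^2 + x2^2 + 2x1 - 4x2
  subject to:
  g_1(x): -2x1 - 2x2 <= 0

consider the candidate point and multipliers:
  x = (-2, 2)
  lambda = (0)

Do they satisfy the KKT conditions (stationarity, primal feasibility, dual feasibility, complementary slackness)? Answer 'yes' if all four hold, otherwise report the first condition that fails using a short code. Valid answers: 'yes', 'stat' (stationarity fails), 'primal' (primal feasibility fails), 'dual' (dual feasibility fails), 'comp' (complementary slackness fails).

Gradient of f: grad f(x) = Q x + c = (0, 0)
Constraint values g_i(x) = a_i^T x - b_i:
  g_1((-2, 2)) = 0
Stationarity residual: grad f(x) + sum_i lambda_i a_i = (0, 0)
  -> stationarity OK
Primal feasibility (all g_i <= 0): OK
Dual feasibility (all lambda_i >= 0): OK
Complementary slackness (lambda_i * g_i(x) = 0 for all i): OK

Verdict: yes, KKT holds.

yes


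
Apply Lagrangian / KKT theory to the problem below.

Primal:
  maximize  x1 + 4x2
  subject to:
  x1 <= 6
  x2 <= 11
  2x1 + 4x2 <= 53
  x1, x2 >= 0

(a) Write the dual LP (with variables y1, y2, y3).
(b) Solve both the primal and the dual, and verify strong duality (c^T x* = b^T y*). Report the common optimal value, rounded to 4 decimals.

The standard primal-dual pair for 'max c^T x s.t. A x <= b, x >= 0' is:
  Dual:  min b^T y  s.t.  A^T y >= c,  y >= 0.

So the dual LP is:
  minimize  6y1 + 11y2 + 53y3
  subject to:
    y1 + 2y3 >= 1
    y2 + 4y3 >= 4
    y1, y2, y3 >= 0

Solving the primal: x* = (4.5, 11).
  primal value c^T x* = 48.5.
Solving the dual: y* = (0, 2, 0.5).
  dual value b^T y* = 48.5.
Strong duality: c^T x* = b^T y*. Confirmed.

48.5


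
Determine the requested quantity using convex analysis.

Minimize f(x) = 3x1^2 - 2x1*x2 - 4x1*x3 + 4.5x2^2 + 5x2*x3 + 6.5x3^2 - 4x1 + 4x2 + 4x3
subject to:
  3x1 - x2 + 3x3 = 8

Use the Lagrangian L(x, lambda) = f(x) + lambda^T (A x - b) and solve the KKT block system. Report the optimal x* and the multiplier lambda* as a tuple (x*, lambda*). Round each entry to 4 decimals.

Form the Lagrangian:
  L(x, lambda) = (1/2) x^T Q x + c^T x + lambda^T (A x - b)
Stationarity (grad_x L = 0): Q x + c + A^T lambda = 0.
Primal feasibility: A x = b.

This gives the KKT block system:
  [ Q   A^T ] [ x     ]   [-c ]
  [ A    0  ] [ lambda ] = [ b ]

Solving the linear system:
  x*      = (1.6639, -0.6639, 0.7815)
  lambda* = (-1.395)
  f(x*)   = 2.4874

x* = (1.6639, -0.6639, 0.7815), lambda* = (-1.395)


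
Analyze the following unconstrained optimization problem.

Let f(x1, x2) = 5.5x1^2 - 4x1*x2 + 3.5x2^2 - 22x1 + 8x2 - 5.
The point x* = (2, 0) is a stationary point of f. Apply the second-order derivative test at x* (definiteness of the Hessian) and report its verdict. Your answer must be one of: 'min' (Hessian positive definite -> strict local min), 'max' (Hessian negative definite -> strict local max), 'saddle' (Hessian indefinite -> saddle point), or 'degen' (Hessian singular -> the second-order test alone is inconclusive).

Compute the Hessian H = grad^2 f:
  H = [[11, -4], [-4, 7]]
Verify stationarity: grad f(x*) = H x* + g = (0, 0).
Eigenvalues of H: 4.5279, 13.4721.
Both eigenvalues > 0, so H is positive definite -> x* is a strict local min.

min


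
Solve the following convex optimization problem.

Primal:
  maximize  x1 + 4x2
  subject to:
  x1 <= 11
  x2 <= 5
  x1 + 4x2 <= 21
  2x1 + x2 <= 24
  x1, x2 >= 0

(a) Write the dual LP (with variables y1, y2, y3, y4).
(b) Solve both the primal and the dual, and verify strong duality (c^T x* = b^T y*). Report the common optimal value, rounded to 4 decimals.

The standard primal-dual pair for 'max c^T x s.t. A x <= b, x >= 0' is:
  Dual:  min b^T y  s.t.  A^T y >= c,  y >= 0.

So the dual LP is:
  minimize  11y1 + 5y2 + 21y3 + 24y4
  subject to:
    y1 + y3 + 2y4 >= 1
    y2 + 4y3 + y4 >= 4
    y1, y2, y3, y4 >= 0

Solving the primal: x* = (10.7143, 2.5714).
  primal value c^T x* = 21.
Solving the dual: y* = (0, 0, 1, 0).
  dual value b^T y* = 21.
Strong duality: c^T x* = b^T y*. Confirmed.

21


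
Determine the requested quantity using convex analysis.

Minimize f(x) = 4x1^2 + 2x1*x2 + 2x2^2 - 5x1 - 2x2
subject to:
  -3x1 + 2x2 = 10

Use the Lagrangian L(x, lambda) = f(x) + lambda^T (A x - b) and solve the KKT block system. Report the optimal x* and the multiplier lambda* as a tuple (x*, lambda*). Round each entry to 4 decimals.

Form the Lagrangian:
  L(x, lambda) = (1/2) x^T Q x + c^T x + lambda^T (A x - b)
Stationarity (grad_x L = 0): Q x + c + A^T lambda = 0.
Primal feasibility: A x = b.

This gives the KKT block system:
  [ Q   A^T ] [ x     ]   [-c ]
  [ A    0  ] [ lambda ] = [ b ]

Solving the linear system:
  x*      = (-1.3913, 2.913)
  lambda* = (-3.4348)
  f(x*)   = 17.7391

x* = (-1.3913, 2.913), lambda* = (-3.4348)


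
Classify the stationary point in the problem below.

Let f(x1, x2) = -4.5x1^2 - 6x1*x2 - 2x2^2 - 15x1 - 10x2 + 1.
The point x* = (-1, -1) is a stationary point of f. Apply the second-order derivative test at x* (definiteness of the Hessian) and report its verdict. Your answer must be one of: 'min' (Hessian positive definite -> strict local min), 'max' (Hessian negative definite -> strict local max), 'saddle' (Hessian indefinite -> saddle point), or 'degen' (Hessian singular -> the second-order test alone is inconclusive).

Compute the Hessian H = grad^2 f:
  H = [[-9, -6], [-6, -4]]
Verify stationarity: grad f(x*) = H x* + g = (0, 0).
Eigenvalues of H: -13, 0.
H has a zero eigenvalue (singular; negative semidefinite but not definite), so H is neither positive definite, negative definite, nor indefinite. The second-order test alone is inconclusive -> degen.
(Indeed, f is constant along the null direction of H through x*, so x* is not a strict local extremum.)

degen
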